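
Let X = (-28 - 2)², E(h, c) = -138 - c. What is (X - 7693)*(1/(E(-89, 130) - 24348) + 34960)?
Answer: -5845888413687/24616 ≈ -2.3748e+8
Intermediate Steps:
X = 900 (X = (-30)² = 900)
(X - 7693)*(1/(E(-89, 130) - 24348) + 34960) = (900 - 7693)*(1/((-138 - 1*130) - 24348) + 34960) = -6793*(1/((-138 - 130) - 24348) + 34960) = -6793*(1/(-268 - 24348) + 34960) = -6793*(1/(-24616) + 34960) = -6793*(-1/24616 + 34960) = -6793*860575359/24616 = -5845888413687/24616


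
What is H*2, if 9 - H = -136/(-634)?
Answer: 5570/317 ≈ 17.571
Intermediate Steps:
H = 2785/317 (H = 9 - (-136)/(-634) = 9 - (-136)*(-1)/634 = 9 - 1*68/317 = 9 - 68/317 = 2785/317 ≈ 8.7855)
H*2 = (2785/317)*2 = 5570/317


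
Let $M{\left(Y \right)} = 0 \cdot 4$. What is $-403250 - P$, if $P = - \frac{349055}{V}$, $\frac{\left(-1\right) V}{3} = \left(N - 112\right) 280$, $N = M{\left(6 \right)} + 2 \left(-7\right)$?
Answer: $- \frac{1219418027}{3024} \approx -4.0325 \cdot 10^{5}$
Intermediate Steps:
$M{\left(Y \right)} = 0$
$N = -14$ ($N = 0 + 2 \left(-7\right) = 0 - 14 = -14$)
$V = 105840$ ($V = - 3 \left(-14 - 112\right) 280 = - 3 \left(\left(-126\right) 280\right) = \left(-3\right) \left(-35280\right) = 105840$)
$P = - \frac{9973}{3024}$ ($P = - \frac{349055}{105840} = \left(-349055\right) \frac{1}{105840} = - \frac{9973}{3024} \approx -3.298$)
$-403250 - P = -403250 - - \frac{9973}{3024} = -403250 + \frac{9973}{3024} = - \frac{1219418027}{3024}$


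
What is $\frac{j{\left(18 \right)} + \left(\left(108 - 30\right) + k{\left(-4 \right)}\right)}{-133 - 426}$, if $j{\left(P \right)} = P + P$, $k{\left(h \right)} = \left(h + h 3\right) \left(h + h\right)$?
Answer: $- \frac{242}{559} \approx -0.43292$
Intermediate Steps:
$k{\left(h \right)} = 8 h^{2}$ ($k{\left(h \right)} = \left(h + 3 h\right) 2 h = 4 h 2 h = 8 h^{2}$)
$j{\left(P \right)} = 2 P$
$\frac{j{\left(18 \right)} + \left(\left(108 - 30\right) + k{\left(-4 \right)}\right)}{-133 - 426} = \frac{2 \cdot 18 + \left(\left(108 - 30\right) + 8 \left(-4\right)^{2}\right)}{-133 - 426} = \frac{36 + \left(\left(108 - 30\right) + 8 \cdot 16\right)}{-133 - 426} = \frac{36 + \left(78 + 128\right)}{-559} = \left(36 + 206\right) \left(- \frac{1}{559}\right) = 242 \left(- \frac{1}{559}\right) = - \frac{242}{559}$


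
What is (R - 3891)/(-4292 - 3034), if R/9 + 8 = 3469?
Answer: -413/111 ≈ -3.7207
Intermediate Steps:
R = 31149 (R = -72 + 9*3469 = -72 + 31221 = 31149)
(R - 3891)/(-4292 - 3034) = (31149 - 3891)/(-4292 - 3034) = 27258/(-7326) = 27258*(-1/7326) = -413/111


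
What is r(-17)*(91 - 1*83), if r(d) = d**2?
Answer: 2312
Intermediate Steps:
r(-17)*(91 - 1*83) = (-17)**2*(91 - 1*83) = 289*(91 - 83) = 289*8 = 2312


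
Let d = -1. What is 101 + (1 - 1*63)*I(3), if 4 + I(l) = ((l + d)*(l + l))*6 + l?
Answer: -4301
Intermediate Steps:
I(l) = -4 + l + 12*l*(-1 + l) (I(l) = -4 + (((l - 1)*(l + l))*6 + l) = -4 + (((-1 + l)*(2*l))*6 + l) = -4 + ((2*l*(-1 + l))*6 + l) = -4 + (12*l*(-1 + l) + l) = -4 + (l + 12*l*(-1 + l)) = -4 + l + 12*l*(-1 + l))
101 + (1 - 1*63)*I(3) = 101 + (1 - 1*63)*(-4 - 11*3 + 12*3²) = 101 + (1 - 63)*(-4 - 33 + 12*9) = 101 - 62*(-4 - 33 + 108) = 101 - 62*71 = 101 - 4402 = -4301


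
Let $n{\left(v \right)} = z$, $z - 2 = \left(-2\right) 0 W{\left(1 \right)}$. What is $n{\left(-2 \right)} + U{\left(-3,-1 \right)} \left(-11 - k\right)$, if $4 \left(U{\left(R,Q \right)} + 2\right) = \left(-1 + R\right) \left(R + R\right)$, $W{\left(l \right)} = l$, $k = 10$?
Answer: $-82$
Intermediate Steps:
$U{\left(R,Q \right)} = -2 + \frac{R \left(-1 + R\right)}{2}$ ($U{\left(R,Q \right)} = -2 + \frac{\left(-1 + R\right) \left(R + R\right)}{4} = -2 + \frac{\left(-1 + R\right) 2 R}{4} = -2 + \frac{2 R \left(-1 + R\right)}{4} = -2 + \frac{R \left(-1 + R\right)}{2}$)
$z = 2$ ($z = 2 + \left(-2\right) 0 \cdot 1 = 2 + 0 \cdot 1 = 2 + 0 = 2$)
$n{\left(v \right)} = 2$
$n{\left(-2 \right)} + U{\left(-3,-1 \right)} \left(-11 - k\right) = 2 + \left(-2 + \frac{\left(-3\right)^{2}}{2} - - \frac{3}{2}\right) \left(-11 - 10\right) = 2 + \left(-2 + \frac{1}{2} \cdot 9 + \frac{3}{2}\right) \left(-11 - 10\right) = 2 + \left(-2 + \frac{9}{2} + \frac{3}{2}\right) \left(-21\right) = 2 + 4 \left(-21\right) = 2 - 84 = -82$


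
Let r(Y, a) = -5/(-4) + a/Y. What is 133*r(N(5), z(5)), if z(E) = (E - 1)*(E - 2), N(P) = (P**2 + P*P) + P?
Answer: 42959/220 ≈ 195.27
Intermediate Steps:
N(P) = P + 2*P**2 (N(P) = (P**2 + P**2) + P = 2*P**2 + P = P + 2*P**2)
z(E) = (-1 + E)*(-2 + E)
r(Y, a) = 5/4 + a/Y (r(Y, a) = -5*(-1/4) + a/Y = 5/4 + a/Y)
133*r(N(5), z(5)) = 133*(5/4 + (2 + 5**2 - 3*5)/((5*(1 + 2*5)))) = 133*(5/4 + (2 + 25 - 15)/((5*(1 + 10)))) = 133*(5/4 + 12/((5*11))) = 133*(5/4 + 12/55) = 133*(323/220) = 42959/220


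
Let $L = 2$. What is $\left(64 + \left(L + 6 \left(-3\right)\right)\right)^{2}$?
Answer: $2304$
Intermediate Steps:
$\left(64 + \left(L + 6 \left(-3\right)\right)\right)^{2} = \left(64 + \left(2 + 6 \left(-3\right)\right)\right)^{2} = \left(64 + \left(2 - 18\right)\right)^{2} = \left(64 - 16\right)^{2} = 48^{2} = 2304$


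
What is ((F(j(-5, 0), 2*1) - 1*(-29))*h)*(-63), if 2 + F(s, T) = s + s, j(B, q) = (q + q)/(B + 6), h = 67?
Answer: -113967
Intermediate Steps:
j(B, q) = 2*q/(6 + B) (j(B, q) = (2*q)/(6 + B) = 2*q/(6 + B))
F(s, T) = -2 + 2*s (F(s, T) = -2 + (s + s) = -2 + 2*s)
((F(j(-5, 0), 2*1) - 1*(-29))*h)*(-63) = (((-2 + 2*(2*0/(6 - 5))) - 1*(-29))*67)*(-63) = (((-2 + 2*(2*0/1)) + 29)*67)*(-63) = (((-2 + 2*(2*0*1)) + 29)*67)*(-63) = (((-2 + 2*0) + 29)*67)*(-63) = (((-2 + 0) + 29)*67)*(-63) = ((-2 + 29)*67)*(-63) = (27*67)*(-63) = 1809*(-63) = -113967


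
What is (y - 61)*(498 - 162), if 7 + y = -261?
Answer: -110544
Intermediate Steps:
y = -268 (y = -7 - 261 = -268)
(y - 61)*(498 - 162) = (-268 - 61)*(498 - 162) = -329*336 = -110544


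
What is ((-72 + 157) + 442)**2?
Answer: 277729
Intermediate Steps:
((-72 + 157) + 442)**2 = (85 + 442)**2 = 527**2 = 277729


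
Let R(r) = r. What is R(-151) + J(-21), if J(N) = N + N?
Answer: -193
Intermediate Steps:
J(N) = 2*N
R(-151) + J(-21) = -151 + 2*(-21) = -151 - 42 = -193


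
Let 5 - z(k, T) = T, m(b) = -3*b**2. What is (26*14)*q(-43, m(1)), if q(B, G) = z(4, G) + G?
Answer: 1820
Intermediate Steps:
z(k, T) = 5 - T
q(B, G) = 5 (q(B, G) = (5 - G) + G = 5)
(26*14)*q(-43, m(1)) = (26*14)*5 = 364*5 = 1820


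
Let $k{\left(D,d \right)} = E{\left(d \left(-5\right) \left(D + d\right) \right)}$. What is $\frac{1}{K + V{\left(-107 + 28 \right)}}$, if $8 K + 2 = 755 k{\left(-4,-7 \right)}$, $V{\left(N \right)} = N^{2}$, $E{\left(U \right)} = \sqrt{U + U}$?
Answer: $\frac{199704}{1465762363} - \frac{3020 i \sqrt{770}}{1465762363} \approx 0.00013625 - 5.7173 \cdot 10^{-5} i$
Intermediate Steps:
$E{\left(U \right)} = \sqrt{2} \sqrt{U}$ ($E{\left(U \right)} = \sqrt{2 U} = \sqrt{2} \sqrt{U}$)
$k{\left(D,d \right)} = \sqrt{10} \sqrt{- d \left(D + d\right)}$ ($k{\left(D,d \right)} = \sqrt{2} \sqrt{d \left(-5\right) \left(D + d\right)} = \sqrt{2} \sqrt{- 5 d \left(D + d\right)} = \sqrt{2} \sqrt{5} \sqrt{- d \left(D + d\right)} = \sqrt{10} \sqrt{- d \left(D + d\right)}$)
$K = - \frac{1}{4} + \frac{755 i \sqrt{770}}{8}$ ($K = - \frac{1}{4} + \frac{755 \sqrt{10} \sqrt{\left(-1\right) \left(-7\right) \left(-4 - 7\right)}}{8} = - \frac{1}{4} + \frac{755 \sqrt{10} \sqrt{\left(-1\right) \left(-7\right) \left(-11\right)}}{8} = - \frac{1}{4} + \frac{755 \sqrt{10} \sqrt{-77}}{8} = - \frac{1}{4} + \frac{755 \sqrt{10} i \sqrt{77}}{8} = - \frac{1}{4} + \frac{755 i \sqrt{770}}{8} \approx -0.25 + 2618.8 i$)
$\frac{1}{K + V{\left(-107 + 28 \right)}} = \frac{1}{\left(- \frac{1}{4} + \frac{755 i \sqrt{770}}{8}\right) + \left(-107 + 28\right)^{2}} = \frac{1}{\left(- \frac{1}{4} + \frac{755 i \sqrt{770}}{8}\right) + \left(-79\right)^{2}} = \frac{1}{\left(- \frac{1}{4} + \frac{755 i \sqrt{770}}{8}\right) + 6241} = \frac{1}{\frac{24963}{4} + \frac{755 i \sqrt{770}}{8}}$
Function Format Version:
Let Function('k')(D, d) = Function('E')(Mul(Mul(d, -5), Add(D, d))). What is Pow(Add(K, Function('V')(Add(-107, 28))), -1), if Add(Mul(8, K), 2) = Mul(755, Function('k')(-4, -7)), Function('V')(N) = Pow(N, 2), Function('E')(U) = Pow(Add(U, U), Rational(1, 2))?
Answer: Add(Rational(199704, 1465762363), Mul(Rational(-3020, 1465762363), I, Pow(770, Rational(1, 2)))) ≈ Add(0.00013625, Mul(-5.7173e-5, I))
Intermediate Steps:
Function('E')(U) = Mul(Pow(2, Rational(1, 2)), Pow(U, Rational(1, 2))) (Function('E')(U) = Pow(Mul(2, U), Rational(1, 2)) = Mul(Pow(2, Rational(1, 2)), Pow(U, Rational(1, 2))))
Function('k')(D, d) = Mul(Pow(10, Rational(1, 2)), Pow(Mul(-1, d, Add(D, d)), Rational(1, 2))) (Function('k')(D, d) = Mul(Pow(2, Rational(1, 2)), Pow(Mul(Mul(d, -5), Add(D, d)), Rational(1, 2))) = Mul(Pow(2, Rational(1, 2)), Pow(Mul(Mul(-5, d), Add(D, d)), Rational(1, 2))) = Mul(Pow(2, Rational(1, 2)), Pow(Mul(-5, d, Add(D, d)), Rational(1, 2))) = Mul(Pow(2, Rational(1, 2)), Mul(Pow(5, Rational(1, 2)), Pow(Mul(-1, d, Add(D, d)), Rational(1, 2)))) = Mul(Pow(10, Rational(1, 2)), Pow(Mul(-1, d, Add(D, d)), Rational(1, 2))))
K = Add(Rational(-1, 4), Mul(Rational(755, 8), I, Pow(770, Rational(1, 2)))) (K = Add(Rational(-1, 4), Mul(Rational(1, 8), Mul(755, Mul(Pow(10, Rational(1, 2)), Pow(Mul(-1, -7, Add(-4, -7)), Rational(1, 2)))))) = Add(Rational(-1, 4), Mul(Rational(1, 8), Mul(755, Mul(Pow(10, Rational(1, 2)), Pow(Mul(-1, -7, -11), Rational(1, 2)))))) = Add(Rational(-1, 4), Mul(Rational(1, 8), Mul(755, Mul(Pow(10, Rational(1, 2)), Pow(-77, Rational(1, 2)))))) = Add(Rational(-1, 4), Mul(Rational(1, 8), Mul(755, Mul(Pow(10, Rational(1, 2)), Mul(I, Pow(77, Rational(1, 2))))))) = Add(Rational(-1, 4), Mul(Rational(1, 8), Mul(755, Mul(I, Pow(770, Rational(1, 2)))))) = Add(Rational(-1, 4), Mul(Rational(1, 8), Mul(755, I, Pow(770, Rational(1, 2))))) = Add(Rational(-1, 4), Mul(Rational(755, 8), I, Pow(770, Rational(1, 2)))) ≈ Add(-0.25000, Mul(2618.8, I)))
Pow(Add(K, Function('V')(Add(-107, 28))), -1) = Pow(Add(Add(Rational(-1, 4), Mul(Rational(755, 8), I, Pow(770, Rational(1, 2)))), Pow(Add(-107, 28), 2)), -1) = Pow(Add(Add(Rational(-1, 4), Mul(Rational(755, 8), I, Pow(770, Rational(1, 2)))), Pow(-79, 2)), -1) = Pow(Add(Add(Rational(-1, 4), Mul(Rational(755, 8), I, Pow(770, Rational(1, 2)))), 6241), -1) = Pow(Add(Rational(24963, 4), Mul(Rational(755, 8), I, Pow(770, Rational(1, 2)))), -1)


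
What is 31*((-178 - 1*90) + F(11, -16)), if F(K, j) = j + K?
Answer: -8463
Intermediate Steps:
F(K, j) = K + j
31*((-178 - 1*90) + F(11, -16)) = 31*((-178 - 1*90) + (11 - 16)) = 31*((-178 - 90) - 5) = 31*(-268 - 5) = 31*(-273) = -8463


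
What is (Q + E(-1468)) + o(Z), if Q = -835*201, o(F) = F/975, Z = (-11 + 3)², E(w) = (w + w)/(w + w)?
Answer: -163638086/975 ≈ -1.6783e+5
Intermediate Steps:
E(w) = 1 (E(w) = (2*w)/((2*w)) = (2*w)*(1/(2*w)) = 1)
Z = 64 (Z = (-8)² = 64)
o(F) = F/975 (o(F) = F*(1/975) = F/975)
Q = -167835
(Q + E(-1468)) + o(Z) = (-167835 + 1) + (1/975)*64 = -167834 + 64/975 = -163638086/975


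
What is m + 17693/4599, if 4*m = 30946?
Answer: 71195713/9198 ≈ 7740.3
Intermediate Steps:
m = 15473/2 (m = (1/4)*30946 = 15473/2 ≈ 7736.5)
m + 17693/4599 = 15473/2 + 17693/4599 = 71195713/9198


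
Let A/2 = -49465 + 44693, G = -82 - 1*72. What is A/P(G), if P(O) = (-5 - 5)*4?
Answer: 1193/5 ≈ 238.60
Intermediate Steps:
G = -154 (G = -82 - 72 = -154)
A = -9544 (A = 2*(-49465 + 44693) = 2*(-4772) = -9544)
P(O) = -40 (P(O) = -10*4 = -40)
A/P(G) = -9544/(-40) = -9544*(-1/40) = 1193/5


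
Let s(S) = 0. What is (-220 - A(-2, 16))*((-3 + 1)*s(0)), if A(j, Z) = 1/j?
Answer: 0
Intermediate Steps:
(-220 - A(-2, 16))*((-3 + 1)*s(0)) = (-220 - 1/(-2))*((-3 + 1)*0) = (-220 - 1*(-½))*(-2*0) = (-220 + ½)*0 = -439/2*0 = 0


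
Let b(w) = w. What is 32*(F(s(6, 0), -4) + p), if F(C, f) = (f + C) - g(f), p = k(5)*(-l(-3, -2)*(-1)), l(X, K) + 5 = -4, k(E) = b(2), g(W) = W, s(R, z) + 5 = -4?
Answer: -864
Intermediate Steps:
s(R, z) = -9 (s(R, z) = -5 - 4 = -9)
k(E) = 2
l(X, K) = -9 (l(X, K) = -5 - 4 = -9)
p = -18 (p = 2*(-1*(-9)*(-1)) = 2*(9*(-1)) = 2*(-9) = -18)
F(C, f) = C (F(C, f) = (f + C) - f = (C + f) - f = C)
32*(F(s(6, 0), -4) + p) = 32*(-9 - 18) = 32*(-27) = -864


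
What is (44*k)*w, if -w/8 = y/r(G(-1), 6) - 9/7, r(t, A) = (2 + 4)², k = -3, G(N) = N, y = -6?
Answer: -10736/7 ≈ -1533.7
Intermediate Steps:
r(t, A) = 36 (r(t, A) = 6² = 36)
w = 244/21 (w = -8*(-6/36 - 9/7) = -8*(-6*1/36 - 9*⅐) = -8*(-⅙ - 9/7) = -8*(-61/42) = 244/21 ≈ 11.619)
(44*k)*w = (44*(-3))*(244/21) = -132*244/21 = -10736/7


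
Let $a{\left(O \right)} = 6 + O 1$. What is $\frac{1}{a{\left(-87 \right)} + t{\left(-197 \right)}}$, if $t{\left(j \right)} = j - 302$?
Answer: $- \frac{1}{580} \approx -0.0017241$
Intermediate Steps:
$t{\left(j \right)} = -302 + j$
$a{\left(O \right)} = 6 + O$
$\frac{1}{a{\left(-87 \right)} + t{\left(-197 \right)}} = \frac{1}{\left(6 - 87\right) - 499} = \frac{1}{-81 - 499} = \frac{1}{-580} = - \frac{1}{580}$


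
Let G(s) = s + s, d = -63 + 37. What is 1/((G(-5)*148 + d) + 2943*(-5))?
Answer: -1/16221 ≈ -6.1648e-5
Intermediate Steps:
d = -26
G(s) = 2*s
1/((G(-5)*148 + d) + 2943*(-5)) = 1/(((2*(-5))*148 - 26) + 2943*(-5)) = 1/((-10*148 - 26) - 14715) = 1/((-1480 - 26) - 14715) = 1/(-1506 - 14715) = 1/(-16221) = -1/16221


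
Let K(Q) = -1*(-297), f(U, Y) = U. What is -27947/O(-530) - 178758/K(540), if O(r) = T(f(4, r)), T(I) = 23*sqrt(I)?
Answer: -1835903/1518 ≈ -1209.4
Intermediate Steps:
O(r) = 46 (O(r) = 23*sqrt(4) = 23*2 = 46)
K(Q) = 297
-27947/O(-530) - 178758/K(540) = -27947/46 - 178758/297 = -27947*1/46 - 178758*1/297 = -27947/46 - 19862/33 = -1835903/1518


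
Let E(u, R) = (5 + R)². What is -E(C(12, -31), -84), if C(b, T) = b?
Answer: -6241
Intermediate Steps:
-E(C(12, -31), -84) = -(5 - 84)² = -1*(-79)² = -1*6241 = -6241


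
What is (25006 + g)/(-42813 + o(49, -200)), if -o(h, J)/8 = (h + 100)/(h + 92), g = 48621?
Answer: -10381407/6037825 ≈ -1.7194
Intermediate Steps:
o(h, J) = -8*(100 + h)/(92 + h) (o(h, J) = -8*(h + 100)/(h + 92) = -8*(100 + h)/(92 + h))
(25006 + g)/(-42813 + o(49, -200)) = (25006 + 48621)/(-42813 + 8*(-100 - 1*49)/(92 + 49)) = 73627/(-42813 + 8*(-100 - 49)/141) = 73627/(-42813 + 8*(1/141)*(-149)) = 73627/(-42813 - 1192/141) = 73627/(-6037825/141) = 73627*(-141/6037825) = -10381407/6037825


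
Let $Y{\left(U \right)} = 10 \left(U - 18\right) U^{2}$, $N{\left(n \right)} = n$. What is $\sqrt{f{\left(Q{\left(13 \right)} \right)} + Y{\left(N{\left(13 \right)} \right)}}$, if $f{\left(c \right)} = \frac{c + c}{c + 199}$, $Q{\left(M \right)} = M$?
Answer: $\frac{i \sqrt{94942822}}{106} \approx 91.923 i$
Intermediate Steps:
$f{\left(c \right)} = \frac{2 c}{199 + c}$
$Y{\left(U \right)} = U^{2} \left(-180 + 10 U\right)$ ($Y{\left(U \right)} = 10 \left(-18 + U\right) U^{2} = \left(-180 + 10 U\right) U^{2} = U^{2} \left(-180 + 10 U\right)$)
$\sqrt{f{\left(Q{\left(13 \right)} \right)} + Y{\left(N{\left(13 \right)} \right)}} = \sqrt{2 \cdot 13 \frac{1}{199 + 13} + 10 \cdot 13^{2} \left(-18 + 13\right)} = \sqrt{2 \cdot 13 \cdot \frac{1}{212} + 10 \cdot 169 \left(-5\right)} = \sqrt{2 \cdot 13 \cdot \frac{1}{212} - 8450} = \sqrt{\frac{13}{106} - 8450} = \sqrt{- \frac{895687}{106}} = \frac{i \sqrt{94942822}}{106}$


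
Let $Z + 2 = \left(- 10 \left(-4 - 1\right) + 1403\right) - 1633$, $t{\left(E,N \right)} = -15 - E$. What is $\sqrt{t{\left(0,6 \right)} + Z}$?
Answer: $i \sqrt{197} \approx 14.036 i$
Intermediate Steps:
$Z = -182$ ($Z = -2 - \left(230 + 10 \left(-4 - 1\right)\right) = -2 + \left(\left(\left(-10\right) \left(-5\right) + 1403\right) - 1633\right) = -2 + \left(\left(50 + 1403\right) - 1633\right) = -2 + \left(1453 - 1633\right) = -2 - 180 = -182$)
$\sqrt{t{\left(0,6 \right)} + Z} = \sqrt{\left(-15 - 0\right) - 182} = \sqrt{\left(-15 + 0\right) - 182} = \sqrt{-15 - 182} = \sqrt{-197} = i \sqrt{197}$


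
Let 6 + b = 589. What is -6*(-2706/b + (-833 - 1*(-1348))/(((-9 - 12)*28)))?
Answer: 171943/5194 ≈ 33.104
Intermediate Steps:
b = 583 (b = -6 + 589 = 583)
-6*(-2706/b + (-833 - 1*(-1348))/(((-9 - 12)*28))) = -6*(-2706/583 + (-833 - 1*(-1348))/(((-9 - 12)*28))) = -6*(-2706*1/583 + (-833 + 1348)/((-21*28))) = -6*(-246/53 + 515/(-588)) = -6*(-246/53 + 515*(-1/588)) = -6*(-246/53 - 515/588) = -6*(-171943/31164) = 171943/5194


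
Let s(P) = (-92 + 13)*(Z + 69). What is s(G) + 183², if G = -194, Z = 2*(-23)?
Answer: 31672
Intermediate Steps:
Z = -46
s(P) = -1817 (s(P) = (-92 + 13)*(-46 + 69) = -79*23 = -1817)
s(G) + 183² = -1817 + 183² = -1817 + 33489 = 31672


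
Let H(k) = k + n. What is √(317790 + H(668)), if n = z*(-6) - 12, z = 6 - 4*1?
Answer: √318434 ≈ 564.30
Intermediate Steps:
z = 2 (z = 6 - 4 = 2)
n = -24 (n = 2*(-6) - 12 = -12 - 12 = -24)
H(k) = -24 + k (H(k) = k - 24 = -24 + k)
√(317790 + H(668)) = √(317790 + (-24 + 668)) = √(317790 + 644) = √318434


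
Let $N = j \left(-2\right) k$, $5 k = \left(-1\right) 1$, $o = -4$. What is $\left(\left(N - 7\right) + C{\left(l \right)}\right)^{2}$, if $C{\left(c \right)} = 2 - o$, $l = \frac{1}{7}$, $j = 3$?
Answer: $\frac{1}{25} \approx 0.04$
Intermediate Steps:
$k = - \frac{1}{5}$ ($k = \frac{\left(-1\right) 1}{5} = \frac{1}{5} \left(-1\right) = - \frac{1}{5} \approx -0.2$)
$l = \frac{1}{7} \approx 0.14286$
$N = \frac{6}{5}$ ($N = 3 \left(-2\right) \left(- \frac{1}{5}\right) = \left(-6\right) \left(- \frac{1}{5}\right) = \frac{6}{5} \approx 1.2$)
$C{\left(c \right)} = 6$ ($C{\left(c \right)} = 2 - -4 = 2 + 4 = 6$)
$\left(\left(N - 7\right) + C{\left(l \right)}\right)^{2} = \left(\left(\frac{6}{5} - 7\right) + 6\right)^{2} = \left(- \frac{29}{5} + 6\right)^{2} = \left(\frac{1}{5}\right)^{2} = \frac{1}{25}$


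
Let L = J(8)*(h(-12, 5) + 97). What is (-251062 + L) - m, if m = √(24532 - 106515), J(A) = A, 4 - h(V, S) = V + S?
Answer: -250198 - I*√81983 ≈ -2.502e+5 - 286.33*I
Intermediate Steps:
h(V, S) = 4 - S - V (h(V, S) = 4 - (V + S) = 4 - (S + V) = 4 + (-S - V) = 4 - S - V)
L = 864 (L = 8*((4 - 1*5 - 1*(-12)) + 97) = 8*((4 - 5 + 12) + 97) = 8*(11 + 97) = 8*108 = 864)
m = I*√81983 (m = √(-81983) = I*√81983 ≈ 286.33*I)
(-251062 + L) - m = (-251062 + 864) - I*√81983 = -250198 - I*√81983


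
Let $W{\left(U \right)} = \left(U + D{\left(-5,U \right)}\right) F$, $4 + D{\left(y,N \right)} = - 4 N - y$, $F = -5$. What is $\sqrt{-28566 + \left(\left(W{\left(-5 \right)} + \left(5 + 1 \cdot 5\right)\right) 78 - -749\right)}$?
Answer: $i \sqrt{33277} \approx 182.42 i$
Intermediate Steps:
$D{\left(y,N \right)} = -4 - y - 4 N$ ($D{\left(y,N \right)} = -4 - \left(y + 4 N\right) = -4 - y - 4 N$)
$W{\left(U \right)} = -5 + 15 U$ ($W{\left(U \right)} = \left(U - \left(-1 + 4 U\right)\right) \left(-5\right) = \left(1 - 3 U\right) \left(-5\right) = -5 + 15 U$)
$\sqrt{-28566 + \left(\left(W{\left(-5 \right)} + \left(5 + 1 \cdot 5\right)\right) 78 - -749\right)} = \sqrt{-28566 + \left(\left(\left(-5 + 15 \left(-5\right)\right) + \left(5 + 1 \cdot 5\right)\right) 78 - -749\right)} = \sqrt{-28566 + \left(\left(\left(-5 - 75\right) + \left(5 + 5\right)\right) 78 + 749\right)} = \sqrt{-28566 + \left(\left(-80 + 10\right) 78 + 749\right)} = \sqrt{-28566 + \left(\left(-70\right) 78 + 749\right)} = \sqrt{-28566 + \left(-5460 + 749\right)} = \sqrt{-28566 - 4711} = \sqrt{-33277} = i \sqrt{33277}$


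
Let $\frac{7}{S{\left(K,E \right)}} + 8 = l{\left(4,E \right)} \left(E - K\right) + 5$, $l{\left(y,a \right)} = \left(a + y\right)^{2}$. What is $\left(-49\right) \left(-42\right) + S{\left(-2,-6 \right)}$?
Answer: $\frac{39095}{19} \approx 2057.6$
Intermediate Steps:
$S{\left(K,E \right)} = \frac{7}{-3 + \left(4 + E\right)^{2} \left(E - K\right)}$ ($S{\left(K,E \right)} = \frac{7}{-8 + \left(\left(E + 4\right)^{2} \left(E - K\right) + 5\right)} = \frac{7}{-8 + \left(\left(4 + E\right)^{2} \left(E - K\right) + 5\right)} = \frac{7}{-8 + \left(5 + \left(4 + E\right)^{2} \left(E - K\right)\right)} = \frac{7}{-3 + \left(4 + E\right)^{2} \left(E - K\right)}$)
$\left(-49\right) \left(-42\right) + S{\left(-2,-6 \right)} = \left(-49\right) \left(-42\right) - \frac{7}{3 - 2 \left(4 - 6\right)^{2} - - 6 \left(4 - 6\right)^{2}} = 2058 - \frac{7}{3 - 2 \left(-2\right)^{2} - - 6 \left(-2\right)^{2}} = 2058 - \frac{7}{3 - 8 - \left(-6\right) 4} = 2058 - \frac{7}{3 - 8 + 24} = 2058 - \frac{7}{19} = \frac{39095}{19}$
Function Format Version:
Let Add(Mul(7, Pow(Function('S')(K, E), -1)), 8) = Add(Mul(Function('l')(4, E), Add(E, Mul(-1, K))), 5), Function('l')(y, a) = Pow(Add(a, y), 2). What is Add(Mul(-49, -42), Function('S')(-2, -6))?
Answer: Rational(39095, 19) ≈ 2057.6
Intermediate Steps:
Function('S')(K, E) = Mul(7, Pow(Add(-3, Mul(Pow(Add(4, E), 2), Add(E, Mul(-1, K)))), -1)) (Function('S')(K, E) = Mul(7, Pow(Add(-8, Add(Mul(Pow(Add(E, 4), 2), Add(E, Mul(-1, K))), 5)), -1)) = Mul(7, Pow(Add(-8, Add(Mul(Pow(Add(4, E), 2), Add(E, Mul(-1, K))), 5)), -1)) = Mul(7, Pow(Add(-8, Add(5, Mul(Pow(Add(4, E), 2), Add(E, Mul(-1, K))))), -1)) = Mul(7, Pow(Add(-3, Mul(Pow(Add(4, E), 2), Add(E, Mul(-1, K)))), -1)))
Add(Mul(-49, -42), Function('S')(-2, -6)) = Add(Mul(-49, -42), Mul(-7, Pow(Add(3, Mul(-2, Pow(Add(4, -6), 2)), Mul(-1, -6, Pow(Add(4, -6), 2))), -1))) = Add(2058, Mul(-7, Pow(Add(3, Mul(-2, Pow(-2, 2)), Mul(-1, -6, Pow(-2, 2))), -1))) = Add(2058, Mul(-7, Pow(Add(3, Mul(-2, 4), Mul(-1, -6, 4)), -1))) = Add(2058, Mul(-7, Pow(Add(3, -8, 24), -1))) = Add(2058, Mul(-7, Pow(19, -1))) = Add(2058, Mul(-7, Rational(1, 19))) = Add(2058, Rational(-7, 19)) = Rational(39095, 19)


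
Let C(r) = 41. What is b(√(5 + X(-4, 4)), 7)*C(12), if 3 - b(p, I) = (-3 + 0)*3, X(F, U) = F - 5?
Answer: 492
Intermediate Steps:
X(F, U) = -5 + F
b(p, I) = 12 (b(p, I) = 3 - (-3 + 0)*3 = 3 - (-3)*3 = 3 - 1*(-9) = 3 + 9 = 12)
b(√(5 + X(-4, 4)), 7)*C(12) = 12*41 = 492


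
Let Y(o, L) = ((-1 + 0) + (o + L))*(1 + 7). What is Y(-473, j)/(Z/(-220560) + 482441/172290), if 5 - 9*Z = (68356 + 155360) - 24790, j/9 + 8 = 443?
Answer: 104607177390720/11021519797 ≈ 9491.2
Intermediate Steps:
j = 3915 (j = -72 + 9*443 = -72 + 3987 = 3915)
Z = -66307/3 (Z = 5/9 - ((68356 + 155360) - 24790)/9 = 5/9 - (223716 - 24790)/9 = 5/9 - 1/9*198926 = 5/9 - 198926/9 = -66307/3 ≈ -22102.)
Y(o, L) = -8 + 8*L + 8*o (Y(o, L) = (-1 + (L + o))*8 = (-1 + L + o)*8 = -8 + 8*L + 8*o)
Y(-473, j)/(Z/(-220560) + 482441/172290) = (-8 + 8*3915 + 8*(-473))/(-66307/3/(-220560) + 482441/172290) = (-8 + 31320 - 3784)/(-66307/3*(-1/220560) + 482441*(1/172290)) = 27528/(66307/661680 + 482441/172290) = 27528/(11021519797/3800028240) = 27528*(3800028240/11021519797) = 104607177390720/11021519797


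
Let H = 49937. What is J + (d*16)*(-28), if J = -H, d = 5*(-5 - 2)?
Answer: -34257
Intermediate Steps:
d = -35 (d = 5*(-7) = -35)
J = -49937 (J = -1*49937 = -49937)
J + (d*16)*(-28) = -49937 - 35*16*(-28) = -49937 - 560*(-28) = -49937 + 15680 = -34257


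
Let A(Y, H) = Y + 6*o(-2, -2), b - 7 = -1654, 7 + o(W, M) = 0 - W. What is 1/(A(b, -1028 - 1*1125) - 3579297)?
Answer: -1/3580974 ≈ -2.7925e-7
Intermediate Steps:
o(W, M) = -7 - W (o(W, M) = -7 + (0 - W) = -7 - W)
b = -1647 (b = 7 - 1654 = -1647)
A(Y, H) = -30 + Y (A(Y, H) = Y + 6*(-7 - 1*(-2)) = Y + 6*(-7 + 2) = Y + 6*(-5) = Y - 30 = -30 + Y)
1/(A(b, -1028 - 1*1125) - 3579297) = 1/((-30 - 1647) - 3579297) = 1/(-1677 - 3579297) = 1/(-3580974) = -1/3580974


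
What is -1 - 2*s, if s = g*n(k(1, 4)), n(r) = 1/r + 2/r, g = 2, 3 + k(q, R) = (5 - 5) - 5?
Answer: ½ ≈ 0.50000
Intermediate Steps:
k(q, R) = -8 (k(q, R) = -3 + ((5 - 5) - 5) = -3 + (0 - 5) = -3 - 5 = -8)
n(r) = 3/r (n(r) = 1/r + 2/r = 3/r)
s = -¾ (s = 2*(3/(-8)) = 2*(3*(-⅛)) = 2*(-3/8) = -¾ ≈ -0.75000)
-1 - 2*s = -1 - 2*(-¾) = -1 + 3/2 = ½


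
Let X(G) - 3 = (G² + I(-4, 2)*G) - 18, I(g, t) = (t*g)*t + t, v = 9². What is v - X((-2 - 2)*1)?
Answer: 24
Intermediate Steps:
v = 81
I(g, t) = t + g*t² (I(g, t) = (g*t)*t + t = g*t² + t = t + g*t²)
X(G) = -15 + G² - 14*G (X(G) = 3 + ((G² + (2*(1 - 4*2))*G) - 18) = 3 + ((G² + (2*(1 - 8))*G) - 18) = 3 + ((G² + (2*(-7))*G) - 18) = 3 + ((G² - 14*G) - 18) = 3 + (-18 + G² - 14*G) = -15 + G² - 14*G)
v - X((-2 - 2)*1) = 81 - (-15 + ((-2 - 2)*1)² - 14*(-2 - 2)) = 81 - (-15 + (-4*1)² - (-56)) = 81 - (-15 + (-4)² - 14*(-4)) = 81 - (-15 + 16 + 56) = 81 - 1*57 = 81 - 57 = 24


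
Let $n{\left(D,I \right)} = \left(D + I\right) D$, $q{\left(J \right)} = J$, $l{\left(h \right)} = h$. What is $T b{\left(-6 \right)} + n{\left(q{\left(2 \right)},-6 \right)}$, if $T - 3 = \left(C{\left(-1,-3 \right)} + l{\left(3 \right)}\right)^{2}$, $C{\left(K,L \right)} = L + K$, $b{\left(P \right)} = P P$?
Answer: $136$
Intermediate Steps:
$b{\left(P \right)} = P^{2}$
$C{\left(K,L \right)} = K + L$
$T = 4$ ($T = 3 + \left(\left(-1 - 3\right) + 3\right)^{2} = 3 + \left(-4 + 3\right)^{2} = 3 + \left(-1\right)^{2} = 3 + 1 = 4$)
$n{\left(D,I \right)} = D \left(D + I\right)$
$T b{\left(-6 \right)} + n{\left(q{\left(2 \right)},-6 \right)} = 4 \left(-6\right)^{2} + 2 \left(2 - 6\right) = 4 \cdot 36 + 2 \left(-4\right) = 144 - 8 = 136$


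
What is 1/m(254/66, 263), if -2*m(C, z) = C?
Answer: -66/127 ≈ -0.51968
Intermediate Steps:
m(C, z) = -C/2
1/m(254/66, 263) = 1/(-127/66) = -66/127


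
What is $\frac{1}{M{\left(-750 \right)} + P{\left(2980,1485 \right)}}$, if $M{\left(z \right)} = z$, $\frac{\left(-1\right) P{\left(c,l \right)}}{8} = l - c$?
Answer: $\frac{1}{11210} \approx 8.9206 \cdot 10^{-5}$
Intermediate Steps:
$P{\left(c,l \right)} = - 8 l + 8 c$ ($P{\left(c,l \right)} = - 8 \left(l - c\right) = - 8 l + 8 c$)
$\frac{1}{M{\left(-750 \right)} + P{\left(2980,1485 \right)}} = \frac{1}{-750 + \left(\left(-8\right) 1485 + 8 \cdot 2980\right)} = \frac{1}{-750 + \left(-11880 + 23840\right)} = \frac{1}{-750 + 11960} = \frac{1}{11210}$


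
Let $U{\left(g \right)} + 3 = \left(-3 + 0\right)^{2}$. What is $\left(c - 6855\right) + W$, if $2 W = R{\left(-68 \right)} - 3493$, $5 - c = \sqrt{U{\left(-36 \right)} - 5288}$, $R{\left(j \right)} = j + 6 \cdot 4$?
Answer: $- \frac{17237}{2} - i \sqrt{5282} \approx -8618.5 - 72.677 i$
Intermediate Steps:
$U{\left(g \right)} = 6$ ($U{\left(g \right)} = -3 + \left(-3 + 0\right)^{2} = -3 + \left(-3\right)^{2} = -3 + 9 = 6$)
$R{\left(j \right)} = 24 + j$ ($R{\left(j \right)} = j + 24 = 24 + j$)
$c = 5 - i \sqrt{5282}$ ($c = 5 - \sqrt{6 - 5288} = 5 - \sqrt{-5282} = 5 - i \sqrt{5282} \approx 5.0 - 72.677 i$)
$W = - \frac{3537}{2}$ ($W = \frac{\left(24 - 68\right) - 3493}{2} = \frac{-44 - 3493}{2} = \frac{1}{2} \left(-3537\right) = - \frac{3537}{2} \approx -1768.5$)
$\left(c - 6855\right) + W = \left(\left(5 - i \sqrt{5282}\right) - 6855\right) - \frac{3537}{2} = \left(-6850 - i \sqrt{5282}\right) - \frac{3537}{2} = - \frac{17237}{2} - i \sqrt{5282}$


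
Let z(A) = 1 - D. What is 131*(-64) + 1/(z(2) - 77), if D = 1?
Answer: -645569/77 ≈ -8384.0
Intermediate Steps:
z(A) = 0 (z(A) = 1 - 1*1 = 1 - 1 = 0)
131*(-64) + 1/(z(2) - 77) = 131*(-64) + 1/(0 - 77) = -8384 + 1/(-77) = -8384 - 1/77 = -645569/77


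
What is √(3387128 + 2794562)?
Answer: √6181690 ≈ 2486.3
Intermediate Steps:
√(3387128 + 2794562) = √6181690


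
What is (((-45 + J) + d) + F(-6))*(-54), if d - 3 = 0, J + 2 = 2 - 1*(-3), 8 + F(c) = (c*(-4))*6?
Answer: -5238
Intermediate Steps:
F(c) = -8 - 24*c (F(c) = -8 + (c*(-4))*6 = -8 - 4*c*6 = -8 - 24*c)
J = 3 (J = -2 + (2 - 1*(-3)) = -2 + (2 + 3) = -2 + 5 = 3)
d = 3 (d = 3 + 0 = 3)
(((-45 + J) + d) + F(-6))*(-54) = (((-45 + 3) + 3) + (-8 - 24*(-6)))*(-54) = ((-42 + 3) + (-8 + 144))*(-54) = (-39 + 136)*(-54) = 97*(-54) = -5238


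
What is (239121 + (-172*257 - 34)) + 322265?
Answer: 517148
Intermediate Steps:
(239121 + (-172*257 - 34)) + 322265 = (239121 + (-44204 - 34)) + 322265 = (239121 - 44238) + 322265 = 194883 + 322265 = 517148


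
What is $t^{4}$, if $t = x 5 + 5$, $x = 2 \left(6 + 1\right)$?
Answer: $31640625$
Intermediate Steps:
$x = 14$ ($x = 2 \cdot 7 = 14$)
$t = 75$ ($t = 14 \cdot 5 + 5 = 70 + 5 = 75$)
$t^{4} = 75^{4} = 31640625$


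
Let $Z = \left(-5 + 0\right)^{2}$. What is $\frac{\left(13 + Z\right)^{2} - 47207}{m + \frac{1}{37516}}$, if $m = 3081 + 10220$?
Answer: $- \frac{1716844708}{499000317} \approx -3.4406$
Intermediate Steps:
$Z = 25$ ($Z = \left(-5\right)^{2} = 25$)
$m = 13301$
$\frac{\left(13 + Z\right)^{2} - 47207}{m + \frac{1}{37516}} = \frac{\left(13 + 25\right)^{2} - 47207}{13301 + \frac{1}{37516}} = \frac{38^{2} - 47207}{13301 + \frac{1}{37516}} = \frac{1444 - 47207}{\frac{499000317}{37516}} = \left(-45763\right) \frac{37516}{499000317} = - \frac{1716844708}{499000317}$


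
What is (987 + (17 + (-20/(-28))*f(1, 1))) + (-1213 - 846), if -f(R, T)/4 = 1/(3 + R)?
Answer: -7390/7 ≈ -1055.7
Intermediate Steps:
f(R, T) = -4/(3 + R)
(987 + (17 + (-20/(-28))*f(1, 1))) + (-1213 - 846) = (987 + (17 + (-20/(-28))*(-4/(3 + 1)))) + (-1213 - 846) = (987 + (17 + (-20*(-1/28))*(-4/4))) - 2059 = (987 + (17 + 5*(-4*¼)/7)) - 2059 = (987 + (17 + (5/7)*(-1))) - 2059 = (987 + (17 - 5/7)) - 2059 = (987 + 114/7) - 2059 = 7023/7 - 2059 = -7390/7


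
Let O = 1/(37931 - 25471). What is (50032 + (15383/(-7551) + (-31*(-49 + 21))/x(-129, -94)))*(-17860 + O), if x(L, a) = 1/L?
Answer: 34695104128558159/31361820 ≈ 1.1063e+9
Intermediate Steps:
O = 1/12460 ≈ 8.0257e-5
(50032 + (15383/(-7551) + (-31*(-49 + 21))/x(-129, -94)))*(-17860 + O) = (50032 + (15383/(-7551) + (-31*(-49 + 21))/(1/(-129))))*(-17860 + 1/12460) = (50032 + (15383*(-1/7551) + (-31*(-28))/(-1/129)))*(-222535599/12460) = (50032 + (-15383/7551 + 868*(-129)))*(-222535599/12460) = (50032 + (-15383/7551 - 111972))*(-222535599/12460) = (50032 - 845515955/7551)*(-222535599/12460) = -467724323/7551*(-222535599/12460) = 34695104128558159/31361820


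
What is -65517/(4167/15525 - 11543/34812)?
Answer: 1311447237300/1264573 ≈ 1.0371e+6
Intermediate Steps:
-65517/(4167/15525 - 11543/34812) = -65517/(4167*(1/15525) - 11543*1/34812) = -65517/(463/1725 - 11543/34812) = -65517/(-1264573/20016900) = -65517*(-20016900/1264573) = 1311447237300/1264573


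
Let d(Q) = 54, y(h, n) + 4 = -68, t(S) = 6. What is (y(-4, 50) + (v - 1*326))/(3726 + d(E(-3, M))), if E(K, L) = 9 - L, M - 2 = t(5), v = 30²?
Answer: 251/1890 ≈ 0.13280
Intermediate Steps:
v = 900
M = 8 (M = 2 + 6 = 8)
y(h, n) = -72 (y(h, n) = -4 - 68 = -72)
(y(-4, 50) + (v - 1*326))/(3726 + d(E(-3, M))) = (-72 + (900 - 1*326))/(3726 + 54) = (-72 + (900 - 326))/3780 = (-72 + 574)*(1/3780) = 502*(1/3780) = 251/1890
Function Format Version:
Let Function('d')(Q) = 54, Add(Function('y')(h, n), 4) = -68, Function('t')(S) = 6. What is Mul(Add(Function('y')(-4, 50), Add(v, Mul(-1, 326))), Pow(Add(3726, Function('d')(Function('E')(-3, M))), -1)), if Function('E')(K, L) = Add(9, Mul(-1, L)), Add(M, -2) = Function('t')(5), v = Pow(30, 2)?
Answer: Rational(251, 1890) ≈ 0.13280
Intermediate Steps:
v = 900
M = 8 (M = Add(2, 6) = 8)
Function('y')(h, n) = -72 (Function('y')(h, n) = Add(-4, -68) = -72)
Mul(Add(Function('y')(-4, 50), Add(v, Mul(-1, 326))), Pow(Add(3726, Function('d')(Function('E')(-3, M))), -1)) = Mul(Add(-72, Add(900, Mul(-1, 326))), Pow(Add(3726, 54), -1)) = Mul(Add(-72, Add(900, -326)), Pow(3780, -1)) = Mul(Add(-72, 574), Rational(1, 3780)) = Mul(502, Rational(1, 3780)) = Rational(251, 1890)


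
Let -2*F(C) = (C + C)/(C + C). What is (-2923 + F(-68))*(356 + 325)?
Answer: -3981807/2 ≈ -1.9909e+6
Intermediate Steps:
F(C) = -½ (F(C) = -(C + C)/(2*(C + C)) = -2*C/(2*(2*C)) = -2*C*1/(2*C)/2 = -½*1 = -½)
(-2923 + F(-68))*(356 + 325) = (-2923 - ½)*(356 + 325) = -5847/2*681 = -3981807/2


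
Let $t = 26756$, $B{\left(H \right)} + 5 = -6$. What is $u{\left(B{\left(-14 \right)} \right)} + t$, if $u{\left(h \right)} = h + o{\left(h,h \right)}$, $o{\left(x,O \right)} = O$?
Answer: $26734$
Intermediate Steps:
$B{\left(H \right)} = -11$ ($B{\left(H \right)} = -5 - 6 = -11$)
$u{\left(h \right)} = 2 h$ ($u{\left(h \right)} = h + h = 2 h$)
$u{\left(B{\left(-14 \right)} \right)} + t = 2 \left(-11\right) + 26756 = -22 + 26756 = 26734$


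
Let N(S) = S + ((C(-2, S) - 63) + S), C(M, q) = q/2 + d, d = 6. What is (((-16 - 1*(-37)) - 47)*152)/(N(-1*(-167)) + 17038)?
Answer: -7904/34797 ≈ -0.22715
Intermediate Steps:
C(M, q) = 6 + q/2 (C(M, q) = q/2 + 6 = 6 + q/2)
N(S) = -57 + 5*S/2 (N(S) = S + (((6 + S/2) - 63) + S) = S + ((-57 + S/2) + S) = S + (-57 + 3*S/2) = -57 + 5*S/2)
(((-16 - 1*(-37)) - 47)*152)/(N(-1*(-167)) + 17038) = (((-16 - 1*(-37)) - 47)*152)/((-57 + 5*(-1*(-167))/2) + 17038) = (((-16 + 37) - 47)*152)/((-57 + (5/2)*167) + 17038) = ((21 - 47)*152)/((-57 + 835/2) + 17038) = (-26*152)/(721/2 + 17038) = -3952/34797/2 = -3952*2/34797 = -7904/34797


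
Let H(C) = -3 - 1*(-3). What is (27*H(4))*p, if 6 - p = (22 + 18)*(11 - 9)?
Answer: 0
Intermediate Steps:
H(C) = 0 (H(C) = -3 + 3 = 0)
p = -74 (p = 6 - (22 + 18)*(11 - 9) = 6 - 40*2 = 6 - 1*80 = 6 - 80 = -74)
(27*H(4))*p = (27*0)*(-74) = 0*(-74) = 0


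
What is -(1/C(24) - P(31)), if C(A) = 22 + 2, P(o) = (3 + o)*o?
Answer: 25295/24 ≈ 1054.0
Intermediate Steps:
P(o) = o*(3 + o)
C(A) = 24
-(1/C(24) - P(31)) = -(1/24 - 31*(3 + 31)) = -(1/24 - 31*34) = -(1/24 - 1*1054) = -(1/24 - 1054) = -1*(-25295/24) = 25295/24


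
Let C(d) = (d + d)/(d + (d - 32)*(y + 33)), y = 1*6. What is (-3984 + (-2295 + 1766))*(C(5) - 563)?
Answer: 1331411721/524 ≈ 2.5409e+6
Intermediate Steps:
y = 6
C(d) = 2*d/(-1248 + 40*d) (C(d) = (d + d)/(d + (d - 32)*(6 + 33)) = (2*d)/(d + (-32 + d)*39) = (2*d)/(d + (-1248 + 39*d)) = (2*d)/(-1248 + 40*d) = 2*d/(-1248 + 40*d))
(-3984 + (-2295 + 1766))*(C(5) - 563) = (-3984 + (-2295 + 1766))*((¼)*5/(-156 + 5*5) - 563) = (-3984 - 529)*((¼)*5/(-156 + 25) - 563) = -4513*((¼)*5/(-131) - 563) = -4513*((¼)*5*(-1/131) - 563) = -4513*(-5/524 - 563) = -4513*(-295017/524) = 1331411721/524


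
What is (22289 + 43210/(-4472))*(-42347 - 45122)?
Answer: -4357408097931/2236 ≈ -1.9488e+9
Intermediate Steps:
(22289 + 43210/(-4472))*(-42347 - 45122) = (22289 + 43210*(-1/4472))*(-87469) = (22289 - 21605/2236)*(-87469) = (49816599/2236)*(-87469) = -4357408097931/2236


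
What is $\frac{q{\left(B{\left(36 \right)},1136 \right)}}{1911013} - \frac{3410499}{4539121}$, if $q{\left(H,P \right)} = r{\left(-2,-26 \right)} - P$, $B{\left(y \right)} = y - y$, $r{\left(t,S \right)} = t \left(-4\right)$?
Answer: $- \frac{6522628053975}{8674319239573} \approx -0.75195$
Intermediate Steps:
$r{\left(t,S \right)} = - 4 t$
$B{\left(y \right)} = 0$
$q{\left(H,P \right)} = 8 - P$ ($q{\left(H,P \right)} = \left(-4\right) \left(-2\right) - P = 8 - P$)
$\frac{q{\left(B{\left(36 \right)},1136 \right)}}{1911013} - \frac{3410499}{4539121} = \frac{8 - 1136}{1911013} - \frac{3410499}{4539121} = \left(8 - 1136\right) \frac{1}{1911013} - \frac{3410499}{4539121} = \left(-1128\right) \frac{1}{1911013} - \frac{3410499}{4539121} = - \frac{1128}{1911013} - \frac{3410499}{4539121} = - \frac{6522628053975}{8674319239573}$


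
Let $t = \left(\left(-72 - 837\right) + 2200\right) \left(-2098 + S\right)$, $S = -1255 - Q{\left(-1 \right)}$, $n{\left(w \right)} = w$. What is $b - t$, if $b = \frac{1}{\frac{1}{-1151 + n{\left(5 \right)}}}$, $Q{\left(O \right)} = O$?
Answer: $4326286$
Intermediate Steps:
$S = -1254$ ($S = -1255 - -1 = -1255 + 1 = -1254$)
$t = -4327432$ ($t = \left(\left(-72 - 837\right) + 2200\right) \left(-2098 - 1254\right) = \left(-909 + 2200\right) \left(-3352\right) = 1291 \left(-3352\right) = -4327432$)
$b = -1146$ ($b = \frac{1}{\frac{1}{-1151 + 5}} = \frac{1}{\frac{1}{-1146}} = \frac{1}{- \frac{1}{1146}} = -1146$)
$b - t = -1146 - -4327432 = -1146 + 4327432 = 4326286$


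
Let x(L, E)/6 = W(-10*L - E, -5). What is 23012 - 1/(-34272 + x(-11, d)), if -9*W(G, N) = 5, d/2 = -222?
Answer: 2366231915/102826 ≈ 23012.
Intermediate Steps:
d = -444 (d = 2*(-222) = -444)
W(G, N) = -5/9 (W(G, N) = -⅑*5 = -5/9)
x(L, E) = -10/3 (x(L, E) = 6*(-5/9) = -10/3)
23012 - 1/(-34272 + x(-11, d)) = 23012 - 1/(-34272 - 10/3) = 23012 - 1/(-102826/3) = 23012 - 1*(-3/102826) = 23012 + 3/102826 = 2366231915/102826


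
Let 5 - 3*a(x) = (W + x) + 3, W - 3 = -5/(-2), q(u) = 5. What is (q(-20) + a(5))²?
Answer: 169/36 ≈ 4.6944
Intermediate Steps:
W = 11/2 (W = 3 - 5/(-2) = 3 - 5*(-½) = 3 + 5/2 = 11/2 ≈ 5.5000)
a(x) = -7/6 - x/3 (a(x) = 5/3 - ((11/2 + x) + 3)/3 = 5/3 - (17/2 + x)/3 = 5/3 + (-17/6 - x/3) = -7/6 - x/3)
(q(-20) + a(5))² = (5 + (-7/6 - ⅓*5))² = (5 + (-7/6 - 5/3))² = (5 - 17/6)² = (13/6)² = 169/36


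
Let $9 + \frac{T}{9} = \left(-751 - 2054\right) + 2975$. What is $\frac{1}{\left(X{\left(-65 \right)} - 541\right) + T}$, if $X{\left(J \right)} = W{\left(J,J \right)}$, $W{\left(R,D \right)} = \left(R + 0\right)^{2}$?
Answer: $\frac{1}{5133} \approx 0.00019482$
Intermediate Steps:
$W{\left(R,D \right)} = R^{2}$
$X{\left(J \right)} = J^{2}$
$T = 1449$ ($T = -81 + 9 \left(\left(-751 - 2054\right) + 2975\right) = -81 + 9 \left(-2805 + 2975\right) = -81 + 9 \cdot 170 = -81 + 1530 = 1449$)
$\frac{1}{\left(X{\left(-65 \right)} - 541\right) + T} = \frac{1}{\left(\left(-65\right)^{2} - 541\right) + 1449} = \frac{1}{\left(4225 - 541\right) + 1449} = \frac{1}{3684 + 1449} = \frac{1}{5133}$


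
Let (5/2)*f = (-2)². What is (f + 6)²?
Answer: 1444/25 ≈ 57.760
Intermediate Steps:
f = 8/5 (f = (⅖)*(-2)² = (⅖)*4 = 8/5 ≈ 1.6000)
(f + 6)² = (8/5 + 6)² = (38/5)² = 1444/25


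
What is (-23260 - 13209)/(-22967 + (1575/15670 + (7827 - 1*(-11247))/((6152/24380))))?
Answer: -87891967574/126821914763 ≈ -0.69303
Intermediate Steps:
(-23260 - 13209)/(-22967 + (1575/15670 + (7827 - 1*(-11247))/((6152/24380)))) = -36469/(-22967 + (1575*(1/15670) + (7827 + 11247)/((6152*(1/24380))))) = -36469/(-22967 + (315/3134 + 19074/(1538/6095))) = -36469/(-22967 + (315/3134 + 19074*(6095/1538))) = -36469/(-22967 + (315/3134 + 58128015/769)) = -36469/(-22967 + 182173441245/2410046) = -36469/126821914763/2410046 = -36469*2410046/126821914763 = -87891967574/126821914763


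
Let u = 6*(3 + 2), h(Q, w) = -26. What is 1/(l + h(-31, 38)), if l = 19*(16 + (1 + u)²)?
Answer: 1/18537 ≈ 5.3946e-5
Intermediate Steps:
u = 30 (u = 6*5 = 30)
l = 18563 (l = 19*(16 + (1 + 30)²) = 19*(16 + 31²) = 19*(16 + 961) = 19*977 = 18563)
1/(l + h(-31, 38)) = 1/(18563 - 26) = 1/18537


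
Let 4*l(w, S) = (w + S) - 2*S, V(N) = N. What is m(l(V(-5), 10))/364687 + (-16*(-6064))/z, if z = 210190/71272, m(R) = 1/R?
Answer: 3782767617115028/114980340795 ≈ 32899.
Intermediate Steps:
l(w, S) = -S/4 + w/4 (l(w, S) = ((w + S) - 2*S)/4 = ((S + w) - 2*S)/4 = (w - S)/4 = -S/4 + w/4)
z = 105095/35636 (z = 210190*(1/71272) = 105095/35636 ≈ 2.9491)
m(l(V(-5), 10))/364687 + (-16*(-6064))/z = 1/((-¼*10 + (¼)*(-5))*364687) + (-16*(-6064))/(105095/35636) = (1/364687)/(-5/2 - 5/4) + 97024*(35636/105095) = (1/364687)/(-15/4) + 3457547264/105095 = -4/15*1/364687 + 3457547264/105095 = -4/5470305 + 3457547264/105095 = 3782767617115028/114980340795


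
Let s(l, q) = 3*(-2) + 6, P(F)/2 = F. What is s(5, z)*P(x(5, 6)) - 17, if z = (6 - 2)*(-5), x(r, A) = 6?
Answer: -17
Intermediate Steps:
z = -20 (z = 4*(-5) = -20)
P(F) = 2*F
s(l, q) = 0 (s(l, q) = -6 + 6 = 0)
s(5, z)*P(x(5, 6)) - 17 = 0*(2*6) - 17 = 0*12 - 17 = 0 - 17 = -17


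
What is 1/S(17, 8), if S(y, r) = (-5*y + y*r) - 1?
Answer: 1/50 ≈ 0.020000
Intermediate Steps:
S(y, r) = -1 - 5*y + r*y (S(y, r) = (-5*y + r*y) - 1 = -1 - 5*y + r*y)
1/S(17, 8) = 1/(-1 - 5*17 + 8*17) = 1/(-1 - 85 + 136) = 1/50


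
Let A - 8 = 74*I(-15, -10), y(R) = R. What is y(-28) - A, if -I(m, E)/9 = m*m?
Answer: 149814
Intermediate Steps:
I(m, E) = -9*m² (I(m, E) = -9*m*m = -9*m²)
A = -149842 (A = 8 + 74*(-9*(-15)²) = 8 + 74*(-9*225) = 8 + 74*(-2025) = 8 - 149850 = -149842)
y(-28) - A = -28 - 1*(-149842) = -28 + 149842 = 149814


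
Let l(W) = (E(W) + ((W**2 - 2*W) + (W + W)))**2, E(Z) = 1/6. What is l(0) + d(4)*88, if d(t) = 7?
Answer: 22177/36 ≈ 616.03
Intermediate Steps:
E(Z) = 1/6
l(W) = (1/6 + W**2)**2 (l(W) = (1/6 + ((W**2 - 2*W) + (W + W)))**2 = (1/6 + ((W**2 - 2*W) + 2*W))**2 = (1/6 + W**2)**2)
l(0) + d(4)*88 = (1 + 6*0**2)**2/36 + 7*88 = (1 + 6*0)**2/36 + 616 = (1 + 0)**2/36 + 616 = (1/36)*1**2 + 616 = (1/36)*1 + 616 = 1/36 + 616 = 22177/36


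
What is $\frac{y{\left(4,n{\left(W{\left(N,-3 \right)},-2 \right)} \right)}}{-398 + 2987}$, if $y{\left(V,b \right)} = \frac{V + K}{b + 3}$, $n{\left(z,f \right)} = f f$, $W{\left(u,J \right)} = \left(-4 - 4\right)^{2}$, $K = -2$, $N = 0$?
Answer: $\frac{2}{18123} \approx 0.00011036$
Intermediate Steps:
$W{\left(u,J \right)} = 64$ ($W{\left(u,J \right)} = \left(-8\right)^{2} = 64$)
$n{\left(z,f \right)} = f^{2}$
$y{\left(V,b \right)} = \frac{-2 + V}{3 + b}$ ($y{\left(V,b \right)} = \frac{V - 2}{b + 3} = \frac{-2 + V}{3 + b}$)
$\frac{y{\left(4,n{\left(W{\left(N,-3 \right)},-2 \right)} \right)}}{-398 + 2987} = \frac{\frac{1}{3 + \left(-2\right)^{2}} \left(-2 + 4\right)}{-398 + 2987} = \frac{\frac{1}{3 + 4} \cdot 2}{2589} = \frac{1}{7} \cdot 2 \cdot \frac{1}{2589} = \frac{2}{7} \cdot \frac{1}{2589} = \frac{2}{18123}$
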